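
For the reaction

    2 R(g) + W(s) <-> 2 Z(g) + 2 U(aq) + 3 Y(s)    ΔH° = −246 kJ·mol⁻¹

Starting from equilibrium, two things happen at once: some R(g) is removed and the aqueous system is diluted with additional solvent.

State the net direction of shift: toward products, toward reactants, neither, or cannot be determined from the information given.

cannot be determined

Removing R (g), a reactant, drives the reaction to the left.
Dilution lowers every aqueous concentration by the same factor. Δn_aq = 2 − 0 = +2, so the system shifts toward the side with more dissolved moles — to the right.
The individual effects push in opposite directions; without quantitative information the net direction cannot be determined.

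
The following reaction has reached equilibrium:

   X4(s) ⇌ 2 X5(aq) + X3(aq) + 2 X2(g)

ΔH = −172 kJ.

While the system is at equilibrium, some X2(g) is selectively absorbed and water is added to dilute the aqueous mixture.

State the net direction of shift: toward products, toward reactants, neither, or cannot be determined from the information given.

right

Removing X2 (g), a product, drives the reaction to the right.
Dilution lowers every aqueous concentration by the same factor. Δn_aq = 3 − 0 = +3, so the system shifts toward the side with more dissolved moles — to the right.
All effects act in the same direction — net shift to the right.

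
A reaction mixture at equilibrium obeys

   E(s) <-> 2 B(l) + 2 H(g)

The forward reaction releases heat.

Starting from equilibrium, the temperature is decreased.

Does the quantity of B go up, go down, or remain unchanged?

increases

The forward reaction is exothermic. Lowering T favours the exothermic direction — shift to the right.
The net shift is to the right. B is a product, so its amount increases.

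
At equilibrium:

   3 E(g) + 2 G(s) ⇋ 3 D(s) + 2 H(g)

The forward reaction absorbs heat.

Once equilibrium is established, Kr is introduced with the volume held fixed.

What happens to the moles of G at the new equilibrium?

At constant volume, adding an inert gas leaves every reacting species' partial pressure unchanged, so Q is unchanged — no shift from this change.
No net shift occurs, so the amount of G is unchanged.

unchanged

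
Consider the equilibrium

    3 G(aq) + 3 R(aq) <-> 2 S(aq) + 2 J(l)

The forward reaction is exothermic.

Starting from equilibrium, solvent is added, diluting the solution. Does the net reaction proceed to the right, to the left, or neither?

left

Dilution lowers every aqueous concentration by the same factor. Δn_aq = 2 − 6 = -4, so the system shifts toward the side with more dissolved moles — to the left.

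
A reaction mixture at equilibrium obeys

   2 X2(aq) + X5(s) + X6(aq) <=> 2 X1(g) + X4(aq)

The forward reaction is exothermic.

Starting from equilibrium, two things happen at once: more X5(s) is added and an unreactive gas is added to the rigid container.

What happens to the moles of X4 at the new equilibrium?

unchanged

X5 is a pure solid; its activity is 1 regardless of amount, so Q is unaffected — no shift from this change.
At constant volume, adding an inert gas leaves every reacting species' partial pressure unchanged, so Q is unchanged — no shift from this change.
No net shift occurs, so the amount of X4 is unchanged.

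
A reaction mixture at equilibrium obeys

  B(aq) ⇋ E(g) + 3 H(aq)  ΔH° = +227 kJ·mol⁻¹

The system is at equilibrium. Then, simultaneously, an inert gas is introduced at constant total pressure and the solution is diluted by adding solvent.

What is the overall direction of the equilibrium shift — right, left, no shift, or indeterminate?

Adding inert gas at constant total pressure expands the volume and lowers every reacting partial pressure. With Δn_gas = 1 − 0 = +1, Q moves away from K toward the side with fewer gas moles, so the system shifts toward the side with more gas moles — to the right.
Dilution lowers every aqueous concentration by the same factor. Δn_aq = 3 − 1 = +2, so the system shifts toward the side with more dissolved moles — to the right.
All effects act in the same direction — net shift to the right.

right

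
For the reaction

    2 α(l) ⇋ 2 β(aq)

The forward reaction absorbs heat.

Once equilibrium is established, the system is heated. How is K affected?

increases

K depends on temperature via the van 't Hoff relation. The forward reaction is endothermic, so raising T increases K.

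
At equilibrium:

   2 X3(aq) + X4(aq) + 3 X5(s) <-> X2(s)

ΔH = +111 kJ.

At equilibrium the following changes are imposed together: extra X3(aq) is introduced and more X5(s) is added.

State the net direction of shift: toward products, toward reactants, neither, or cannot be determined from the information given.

Adding X3 (aq), a reactant, drives the reaction to the right.
X5 is a pure solid; its activity is 1 regardless of amount, so Q is unaffected — no shift from this change.
Only the nonzero effect(s) matter; the net shift is to the right.

right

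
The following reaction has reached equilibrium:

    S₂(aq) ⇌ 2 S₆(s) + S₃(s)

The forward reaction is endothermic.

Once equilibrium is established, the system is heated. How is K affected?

K depends on temperature via the van 't Hoff relation. The forward reaction is endothermic, so raising T increases K.

increases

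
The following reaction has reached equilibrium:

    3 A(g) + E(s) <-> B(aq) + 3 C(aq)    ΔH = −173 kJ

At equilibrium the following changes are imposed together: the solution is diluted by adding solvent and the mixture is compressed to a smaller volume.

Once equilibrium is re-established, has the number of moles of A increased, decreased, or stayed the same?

Dilution lowers every aqueous concentration by the same factor. Δn_aq = 4 − 0 = +4, so the system shifts toward the side with more dissolved moles — to the right.
Gas moles: reactants 3, products 0 (Δn_gas = -3). Compression shifts the system toward the side with fewer moles of gas — to the right.
The net shift is to the right. A is a reactant, so its amount decreases.

decreases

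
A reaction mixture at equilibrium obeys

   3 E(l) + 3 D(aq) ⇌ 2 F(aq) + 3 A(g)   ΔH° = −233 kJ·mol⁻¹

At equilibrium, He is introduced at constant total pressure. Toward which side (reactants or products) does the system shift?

right

Adding inert gas at constant total pressure expands the volume and lowers every reacting partial pressure. With Δn_gas = 3 − 0 = +3, Q moves away from K toward the side with fewer gas moles, so the system shifts toward the side with more gas moles — to the right.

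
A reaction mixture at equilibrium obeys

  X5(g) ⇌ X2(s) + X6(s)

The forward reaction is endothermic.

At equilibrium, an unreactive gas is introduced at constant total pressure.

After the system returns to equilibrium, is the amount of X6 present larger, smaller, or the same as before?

Adding inert gas at constant total pressure expands the volume and lowers every reacting partial pressure. With Δn_gas = 0 − 1 = -1, Q moves away from K toward the side with fewer gas moles, so the system shifts toward the side with more gas moles — to the left.
The net shift is to the left. X6 is a product, so its amount decreases.

decreases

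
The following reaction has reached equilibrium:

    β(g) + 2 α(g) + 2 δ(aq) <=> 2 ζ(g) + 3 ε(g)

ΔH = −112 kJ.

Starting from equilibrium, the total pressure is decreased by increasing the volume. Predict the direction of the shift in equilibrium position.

Gas moles: reactants 3, products 5 (Δn_gas = +2). Expansion shifts the system toward the side with more moles of gas — to the right.

right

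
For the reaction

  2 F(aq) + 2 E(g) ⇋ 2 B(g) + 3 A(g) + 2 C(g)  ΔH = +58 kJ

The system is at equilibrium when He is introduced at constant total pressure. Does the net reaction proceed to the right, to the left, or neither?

right

Adding inert gas at constant total pressure expands the volume and lowers every reacting partial pressure. With Δn_gas = 7 − 2 = +5, Q moves away from K toward the side with fewer gas moles, so the system shifts toward the side with more gas moles — to the right.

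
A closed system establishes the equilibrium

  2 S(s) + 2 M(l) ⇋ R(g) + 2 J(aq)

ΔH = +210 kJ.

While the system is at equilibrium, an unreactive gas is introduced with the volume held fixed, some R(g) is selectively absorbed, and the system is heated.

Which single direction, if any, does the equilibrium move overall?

right

At constant volume, adding an inert gas leaves every reacting species' partial pressure unchanged, so Q is unchanged — no shift from this change.
Removing R (g), a product, drives the reaction to the right.
The forward reaction is endothermic. Raising T favours the endothermic direction — shift to the right.
Only the nonzero effect(s) matter; the net shift is to the right.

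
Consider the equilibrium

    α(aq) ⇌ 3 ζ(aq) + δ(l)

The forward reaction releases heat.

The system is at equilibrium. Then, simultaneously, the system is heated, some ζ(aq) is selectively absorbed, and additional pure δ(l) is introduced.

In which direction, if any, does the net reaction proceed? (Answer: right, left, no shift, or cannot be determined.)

cannot be determined

The forward reaction is exothermic. Raising T favours the endothermic direction — shift to the left.
Removing ζ (aq), a product, drives the reaction to the right.
δ is a pure liquid; its activity is 1 regardless of amount, so Q is unaffected — no shift from this change.
The individual effects push in opposite directions; without quantitative information the net direction cannot be determined.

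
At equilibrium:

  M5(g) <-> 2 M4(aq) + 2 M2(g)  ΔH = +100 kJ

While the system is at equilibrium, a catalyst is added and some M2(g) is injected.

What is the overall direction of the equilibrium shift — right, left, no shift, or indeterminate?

left

A catalyst speeds both forward and reverse rates equally; it changes neither Q nor K — no shift from this change.
Adding M2 (g), a product, drives the reaction to the left.
Only the nonzero effect(s) matter; the net shift is to the left.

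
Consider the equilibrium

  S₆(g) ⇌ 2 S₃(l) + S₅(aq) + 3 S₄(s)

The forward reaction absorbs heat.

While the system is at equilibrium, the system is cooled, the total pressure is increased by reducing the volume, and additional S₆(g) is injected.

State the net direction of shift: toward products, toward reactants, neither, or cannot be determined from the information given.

The forward reaction is endothermic. Lowering T favours the exothermic direction — shift to the left.
Gas moles: reactants 1, products 0 (Δn_gas = -1). Compression shifts the system toward the side with fewer moles of gas — to the right.
Adding S₆ (g), a reactant, drives the reaction to the right.
The individual effects push in opposite directions; without quantitative information the net direction cannot be determined.

cannot be determined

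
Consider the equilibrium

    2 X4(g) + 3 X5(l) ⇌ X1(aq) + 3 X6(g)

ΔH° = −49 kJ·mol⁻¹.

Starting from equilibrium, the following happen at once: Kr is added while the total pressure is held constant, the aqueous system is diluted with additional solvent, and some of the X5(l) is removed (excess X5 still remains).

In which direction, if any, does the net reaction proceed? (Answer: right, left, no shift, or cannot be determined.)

right

Adding inert gas at constant total pressure expands the volume and lowers every reacting partial pressure. With Δn_gas = 3 − 2 = +1, Q moves away from K toward the side with fewer gas moles, so the system shifts toward the side with more gas moles — to the right.
Dilution lowers every aqueous concentration by the same factor. Δn_aq = 1 − 0 = +1, so the system shifts toward the side with more dissolved moles — to the right.
X5 is a pure liquid; its activity is 1 regardless of amount, so Q is unaffected — no shift from this change.
Only the nonzero effect(s) matter; the net shift is to the right.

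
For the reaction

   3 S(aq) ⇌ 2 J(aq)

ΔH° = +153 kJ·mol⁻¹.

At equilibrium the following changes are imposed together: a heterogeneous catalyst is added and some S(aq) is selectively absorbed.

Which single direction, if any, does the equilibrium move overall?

left

A catalyst speeds both forward and reverse rates equally; it changes neither Q nor K — no shift from this change.
Removing S (aq), a reactant, drives the reaction to the left.
Only the nonzero effect(s) matter; the net shift is to the left.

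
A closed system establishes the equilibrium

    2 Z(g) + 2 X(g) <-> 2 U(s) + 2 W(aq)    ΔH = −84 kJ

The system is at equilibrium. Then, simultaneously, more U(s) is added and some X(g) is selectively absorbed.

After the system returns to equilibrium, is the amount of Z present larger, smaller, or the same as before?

increases

U is a pure solid; its activity is 1 regardless of amount, so Q is unaffected — no shift from this change.
Removing X (g), a reactant, drives the reaction to the left.
The net shift is to the left. Z is a reactant, so its amount increases.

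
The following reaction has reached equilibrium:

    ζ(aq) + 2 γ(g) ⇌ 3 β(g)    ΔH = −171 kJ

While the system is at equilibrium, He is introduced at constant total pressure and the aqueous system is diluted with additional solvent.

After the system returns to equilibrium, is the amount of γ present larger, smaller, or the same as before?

cannot be determined

Adding inert gas at constant total pressure expands the volume and lowers every reacting partial pressure. With Δn_gas = 3 − 2 = +1, Q moves away from K toward the side with fewer gas moles, so the system shifts toward the side with more gas moles — to the right.
Dilution lowers every aqueous concentration by the same factor. Δn_aq = 0 − 1 = -1, so the system shifts toward the side with more dissolved moles — to the left.
The two effects oppose each other, so the net shift — and hence the change in γ — cannot be determined from the given information.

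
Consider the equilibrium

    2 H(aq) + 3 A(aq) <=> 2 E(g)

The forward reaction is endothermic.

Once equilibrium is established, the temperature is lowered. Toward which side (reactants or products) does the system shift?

The forward reaction is endothermic. Lowering T favours the exothermic direction — shift to the left.

left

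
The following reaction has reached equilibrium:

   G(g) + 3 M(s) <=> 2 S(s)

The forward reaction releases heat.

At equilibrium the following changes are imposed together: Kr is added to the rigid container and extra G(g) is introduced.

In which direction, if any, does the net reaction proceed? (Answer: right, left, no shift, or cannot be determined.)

At constant volume, adding an inert gas leaves every reacting species' partial pressure unchanged, so Q is unchanged — no shift from this change.
Adding G (g), a reactant, drives the reaction to the right.
Only the nonzero effect(s) matter; the net shift is to the right.

right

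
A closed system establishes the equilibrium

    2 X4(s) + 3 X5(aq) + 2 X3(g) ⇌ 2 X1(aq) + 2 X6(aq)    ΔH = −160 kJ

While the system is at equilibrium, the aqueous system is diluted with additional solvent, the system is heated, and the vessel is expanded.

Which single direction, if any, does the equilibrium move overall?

Dilution lowers every aqueous concentration by the same factor. Δn_aq = 4 − 3 = +1, so the system shifts toward the side with more dissolved moles — to the right.
The forward reaction is exothermic. Raising T favours the endothermic direction — shift to the left.
Gas moles: reactants 2, products 0 (Δn_gas = -2). Expansion shifts the system toward the side with more moles of gas — to the left.
The individual effects push in opposite directions; without quantitative information the net direction cannot be determined.

cannot be determined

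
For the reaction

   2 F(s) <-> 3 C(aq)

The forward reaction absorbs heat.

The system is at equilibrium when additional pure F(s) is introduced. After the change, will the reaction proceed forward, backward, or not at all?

no shift

F is a pure solid; its activity is 1 regardless of amount, so Q is unaffected — no shift from this change.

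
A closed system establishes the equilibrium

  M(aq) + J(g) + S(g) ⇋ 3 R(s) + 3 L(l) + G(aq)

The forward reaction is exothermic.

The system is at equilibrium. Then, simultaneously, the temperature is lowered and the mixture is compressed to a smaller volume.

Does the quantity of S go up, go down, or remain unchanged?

The forward reaction is exothermic. Lowering T favours the exothermic direction — shift to the right.
Gas moles: reactants 2, products 0 (Δn_gas = -2). Compression shifts the system toward the side with fewer moles of gas — to the right.
The net shift is to the right. S is a reactant, so its amount decreases.

decreases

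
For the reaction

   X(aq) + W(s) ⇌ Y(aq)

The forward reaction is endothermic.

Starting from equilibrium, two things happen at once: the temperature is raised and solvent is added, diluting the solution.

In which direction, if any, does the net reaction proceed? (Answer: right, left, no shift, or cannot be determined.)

The forward reaction is endothermic. Raising T favours the endothermic direction — shift to the right.
Dilution scales every aqueous concentration by the same factor. Δn_aq = 1 − 1 = 0, so Q is unchanged — no shift.
Only the nonzero effect(s) matter; the net shift is to the right.

right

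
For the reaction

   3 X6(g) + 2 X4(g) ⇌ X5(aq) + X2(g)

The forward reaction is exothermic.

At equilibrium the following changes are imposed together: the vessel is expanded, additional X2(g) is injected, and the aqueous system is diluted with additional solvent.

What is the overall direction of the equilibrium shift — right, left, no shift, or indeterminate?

cannot be determined

Gas moles: reactants 5, products 1 (Δn_gas = -4). Expansion shifts the system toward the side with more moles of gas — to the left.
Adding X2 (g), a product, drives the reaction to the left.
Dilution lowers every aqueous concentration by the same factor. Δn_aq = 1 − 0 = +1, so the system shifts toward the side with more dissolved moles — to the right.
The individual effects push in opposite directions; without quantitative information the net direction cannot be determined.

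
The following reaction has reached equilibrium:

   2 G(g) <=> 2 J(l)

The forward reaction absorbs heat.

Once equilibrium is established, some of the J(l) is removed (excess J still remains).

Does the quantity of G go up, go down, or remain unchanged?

unchanged

J is a pure liquid; its activity is 1 regardless of amount, so Q is unaffected — no shift from this change.
No net shift occurs, so the amount of G is unchanged.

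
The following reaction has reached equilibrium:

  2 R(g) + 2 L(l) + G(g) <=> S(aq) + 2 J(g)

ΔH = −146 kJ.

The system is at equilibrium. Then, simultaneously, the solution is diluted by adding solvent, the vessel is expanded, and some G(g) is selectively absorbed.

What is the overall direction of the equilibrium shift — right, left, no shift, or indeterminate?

Dilution lowers every aqueous concentration by the same factor. Δn_aq = 1 − 0 = +1, so the system shifts toward the side with more dissolved moles — to the right.
Gas moles: reactants 3, products 2 (Δn_gas = -1). Expansion shifts the system toward the side with more moles of gas — to the left.
Removing G (g), a reactant, drives the reaction to the left.
The individual effects push in opposite directions; without quantitative information the net direction cannot be determined.

cannot be determined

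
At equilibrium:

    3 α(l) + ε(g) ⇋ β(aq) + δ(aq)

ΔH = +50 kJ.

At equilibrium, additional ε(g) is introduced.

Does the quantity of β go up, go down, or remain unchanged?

increases

Adding ε (g), a reactant, drives the reaction to the right.
The net shift is to the right. β is a product, so its amount increases.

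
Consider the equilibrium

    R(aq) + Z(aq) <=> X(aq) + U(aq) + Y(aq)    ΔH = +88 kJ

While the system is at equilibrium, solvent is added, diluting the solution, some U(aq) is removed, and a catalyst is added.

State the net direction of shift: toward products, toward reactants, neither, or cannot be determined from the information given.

Dilution lowers every aqueous concentration by the same factor. Δn_aq = 3 − 2 = +1, so the system shifts toward the side with more dissolved moles — to the right.
Removing U (aq), a product, drives the reaction to the right.
A catalyst speeds both forward and reverse rates equally; it changes neither Q nor K — no shift from this change.
Only the nonzero effect(s) matter; the net shift is to the right.

right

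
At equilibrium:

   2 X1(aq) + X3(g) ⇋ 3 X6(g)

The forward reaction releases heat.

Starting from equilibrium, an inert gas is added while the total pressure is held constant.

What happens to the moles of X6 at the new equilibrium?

increases

Adding inert gas at constant total pressure expands the volume and lowers every reacting partial pressure. With Δn_gas = 3 − 1 = +2, Q moves away from K toward the side with fewer gas moles, so the system shifts toward the side with more gas moles — to the right.
The net shift is to the right. X6 is a product, so its amount increases.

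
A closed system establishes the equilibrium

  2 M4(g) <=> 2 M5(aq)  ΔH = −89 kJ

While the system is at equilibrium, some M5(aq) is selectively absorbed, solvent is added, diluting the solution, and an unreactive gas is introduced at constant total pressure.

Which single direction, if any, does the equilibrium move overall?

Removing M5 (aq), a product, drives the reaction to the right.
Dilution lowers every aqueous concentration by the same factor. Δn_aq = 2 − 0 = +2, so the system shifts toward the side with more dissolved moles — to the right.
Adding inert gas at constant total pressure expands the volume and lowers every reacting partial pressure. With Δn_gas = 0 − 2 = -2, Q moves away from K toward the side with fewer gas moles, so the system shifts toward the side with more gas moles — to the left.
The individual effects push in opposite directions; without quantitative information the net direction cannot be determined.

cannot be determined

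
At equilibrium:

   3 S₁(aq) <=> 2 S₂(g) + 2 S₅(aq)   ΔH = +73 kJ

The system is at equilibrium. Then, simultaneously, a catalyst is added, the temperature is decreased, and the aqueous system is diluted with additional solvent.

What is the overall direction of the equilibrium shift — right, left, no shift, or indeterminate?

A catalyst speeds both forward and reverse rates equally; it changes neither Q nor K — no shift from this change.
The forward reaction is endothermic. Lowering T favours the exothermic direction — shift to the left.
Dilution lowers every aqueous concentration by the same factor. Δn_aq = 2 − 3 = -1, so the system shifts toward the side with more dissolved moles — to the left.
Only the nonzero effect(s) matter; the net shift is to the left.

left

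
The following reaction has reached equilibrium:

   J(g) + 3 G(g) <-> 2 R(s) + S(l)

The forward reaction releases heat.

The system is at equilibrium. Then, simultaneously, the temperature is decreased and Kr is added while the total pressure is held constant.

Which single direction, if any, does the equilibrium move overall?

The forward reaction is exothermic. Lowering T favours the exothermic direction — shift to the right.
Adding inert gas at constant total pressure expands the volume and lowers every reacting partial pressure. With Δn_gas = 0 − 4 = -4, Q moves away from K toward the side with fewer gas moles, so the system shifts toward the side with more gas moles — to the left.
The individual effects push in opposite directions; without quantitative information the net direction cannot be determined.

cannot be determined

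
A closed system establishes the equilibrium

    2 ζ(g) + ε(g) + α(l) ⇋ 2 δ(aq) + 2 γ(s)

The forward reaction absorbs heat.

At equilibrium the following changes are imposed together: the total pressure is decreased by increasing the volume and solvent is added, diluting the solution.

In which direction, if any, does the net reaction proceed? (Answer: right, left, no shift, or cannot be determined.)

Gas moles: reactants 3, products 0 (Δn_gas = -3). Expansion shifts the system toward the side with more moles of gas — to the left.
Dilution lowers every aqueous concentration by the same factor. Δn_aq = 2 − 0 = +2, so the system shifts toward the side with more dissolved moles — to the right.
The individual effects push in opposite directions; without quantitative information the net direction cannot be determined.

cannot be determined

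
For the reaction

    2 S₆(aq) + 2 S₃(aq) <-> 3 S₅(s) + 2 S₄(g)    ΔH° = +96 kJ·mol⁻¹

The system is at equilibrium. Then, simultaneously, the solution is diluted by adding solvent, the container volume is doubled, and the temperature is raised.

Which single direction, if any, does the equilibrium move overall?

Dilution lowers every aqueous concentration by the same factor. Δn_aq = 0 − 4 = -4, so the system shifts toward the side with more dissolved moles — to the left.
Gas moles: reactants 0, products 2 (Δn_gas = +2). Expansion shifts the system toward the side with more moles of gas — to the right.
The forward reaction is endothermic. Raising T favours the endothermic direction — shift to the right.
The individual effects push in opposite directions; without quantitative information the net direction cannot be determined.

cannot be determined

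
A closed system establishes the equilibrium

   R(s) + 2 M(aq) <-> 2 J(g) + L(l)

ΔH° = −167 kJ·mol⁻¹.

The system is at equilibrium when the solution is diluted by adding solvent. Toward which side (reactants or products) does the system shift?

left

Dilution lowers every aqueous concentration by the same factor. Δn_aq = 0 − 2 = -2, so the system shifts toward the side with more dissolved moles — to the left.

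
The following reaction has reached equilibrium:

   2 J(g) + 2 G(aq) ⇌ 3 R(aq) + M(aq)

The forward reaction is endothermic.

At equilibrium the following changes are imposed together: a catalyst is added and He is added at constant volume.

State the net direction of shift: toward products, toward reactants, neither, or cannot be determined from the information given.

no shift

A catalyst speeds both forward and reverse rates equally; it changes neither Q nor K — no shift from this change.
At constant volume, adding an inert gas leaves every reacting species' partial pressure unchanged, so Q is unchanged — no shift from this change.
None of the changes alters Q relative to K, so there is no net shift.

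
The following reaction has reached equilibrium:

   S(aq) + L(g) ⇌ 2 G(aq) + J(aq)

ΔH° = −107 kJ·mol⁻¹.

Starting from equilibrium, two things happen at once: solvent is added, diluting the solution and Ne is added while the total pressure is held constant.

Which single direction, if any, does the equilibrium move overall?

cannot be determined

Dilution lowers every aqueous concentration by the same factor. Δn_aq = 3 − 1 = +2, so the system shifts toward the side with more dissolved moles — to the right.
Adding inert gas at constant total pressure expands the volume and lowers every reacting partial pressure. With Δn_gas = 0 − 1 = -1, Q moves away from K toward the side with fewer gas moles, so the system shifts toward the side with more gas moles — to the left.
The individual effects push in opposite directions; without quantitative information the net direction cannot be determined.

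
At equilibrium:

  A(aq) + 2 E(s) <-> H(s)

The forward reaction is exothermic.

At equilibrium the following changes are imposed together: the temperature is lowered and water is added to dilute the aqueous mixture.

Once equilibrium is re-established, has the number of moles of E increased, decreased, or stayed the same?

cannot be determined

The forward reaction is exothermic. Lowering T favours the exothermic direction — shift to the right.
Dilution lowers every aqueous concentration by the same factor. Δn_aq = 0 − 1 = -1, so the system shifts toward the side with more dissolved moles — to the left.
The two effects oppose each other, so the net shift — and hence the change in E — cannot be determined from the given information.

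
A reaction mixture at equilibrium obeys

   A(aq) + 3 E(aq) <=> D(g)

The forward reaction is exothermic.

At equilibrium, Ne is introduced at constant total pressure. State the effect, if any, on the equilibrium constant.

The equilibrium constant depends only on temperature. This perturbation may move the position of equilibrium, but since T is unchanged, K itself is unchanged.

unchanged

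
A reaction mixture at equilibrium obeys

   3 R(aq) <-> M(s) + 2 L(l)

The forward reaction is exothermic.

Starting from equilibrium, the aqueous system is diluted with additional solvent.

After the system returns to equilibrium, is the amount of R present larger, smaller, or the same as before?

Dilution lowers every aqueous concentration by the same factor. Δn_aq = 0 − 3 = -3, so the system shifts toward the side with more dissolved moles — to the left.
The net shift is to the left. R is a reactant, so its amount increases.

increases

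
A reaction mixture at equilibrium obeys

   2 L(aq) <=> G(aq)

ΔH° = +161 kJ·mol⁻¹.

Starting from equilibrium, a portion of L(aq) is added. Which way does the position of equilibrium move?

Adding L (aq), a reactant, drives the reaction to the right.

right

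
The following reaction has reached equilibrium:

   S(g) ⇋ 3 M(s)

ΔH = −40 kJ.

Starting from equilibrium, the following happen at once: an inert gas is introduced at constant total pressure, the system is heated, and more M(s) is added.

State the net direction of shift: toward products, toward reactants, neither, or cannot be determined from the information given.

left

Adding inert gas at constant total pressure expands the volume and lowers every reacting partial pressure. With Δn_gas = 0 − 1 = -1, Q moves away from K toward the side with fewer gas moles, so the system shifts toward the side with more gas moles — to the left.
The forward reaction is exothermic. Raising T favours the endothermic direction — shift to the left.
M is a pure solid; its activity is 1 regardless of amount, so Q is unaffected — no shift from this change.
Only the nonzero effect(s) matter; the net shift is to the left.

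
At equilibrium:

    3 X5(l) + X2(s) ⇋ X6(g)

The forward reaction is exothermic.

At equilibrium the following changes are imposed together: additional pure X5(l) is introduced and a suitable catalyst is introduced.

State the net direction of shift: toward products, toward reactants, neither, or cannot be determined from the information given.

X5 is a pure liquid; its activity is 1 regardless of amount, so Q is unaffected — no shift from this change.
A catalyst speeds both forward and reverse rates equally; it changes neither Q nor K — no shift from this change.
None of the changes alters Q relative to K, so there is no net shift.

no shift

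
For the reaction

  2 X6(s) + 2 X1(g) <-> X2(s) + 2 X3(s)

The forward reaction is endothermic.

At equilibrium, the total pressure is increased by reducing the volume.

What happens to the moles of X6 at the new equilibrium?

decreases

Gas moles: reactants 2, products 0 (Δn_gas = -2). Compression shifts the system toward the side with fewer moles of gas — to the right.
The net shift is to the right. X6 is a reactant, so its amount decreases.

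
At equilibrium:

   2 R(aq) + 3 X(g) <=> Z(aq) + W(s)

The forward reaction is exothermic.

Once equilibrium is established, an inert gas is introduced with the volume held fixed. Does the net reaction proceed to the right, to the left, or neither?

At constant volume, adding an inert gas leaves every reacting species' partial pressure unchanged, so Q is unchanged — no shift from this change.

no shift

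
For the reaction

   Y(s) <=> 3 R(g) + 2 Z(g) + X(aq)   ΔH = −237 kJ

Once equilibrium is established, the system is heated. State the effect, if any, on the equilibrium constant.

K depends on temperature via the van 't Hoff relation. The forward reaction is exothermic, so raising T decreases K.

decreases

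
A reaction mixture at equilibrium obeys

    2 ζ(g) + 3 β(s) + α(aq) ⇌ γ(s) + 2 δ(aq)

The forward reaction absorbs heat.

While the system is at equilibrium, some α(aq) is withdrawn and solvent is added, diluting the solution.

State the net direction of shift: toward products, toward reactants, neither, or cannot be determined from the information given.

Removing α (aq), a reactant, drives the reaction to the left.
Dilution lowers every aqueous concentration by the same factor. Δn_aq = 2 − 1 = +1, so the system shifts toward the side with more dissolved moles — to the right.
The individual effects push in opposite directions; without quantitative information the net direction cannot be determined.

cannot be determined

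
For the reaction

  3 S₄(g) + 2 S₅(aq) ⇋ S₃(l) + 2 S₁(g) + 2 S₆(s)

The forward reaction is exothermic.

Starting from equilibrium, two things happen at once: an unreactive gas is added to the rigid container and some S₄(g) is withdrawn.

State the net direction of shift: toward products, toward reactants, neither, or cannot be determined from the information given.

left

At constant volume, adding an inert gas leaves every reacting species' partial pressure unchanged, so Q is unchanged — no shift from this change.
Removing S₄ (g), a reactant, drives the reaction to the left.
Only the nonzero effect(s) matter; the net shift is to the left.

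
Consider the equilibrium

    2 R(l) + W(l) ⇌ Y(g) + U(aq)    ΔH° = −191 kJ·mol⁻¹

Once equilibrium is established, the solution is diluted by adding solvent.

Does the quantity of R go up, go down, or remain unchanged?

decreases

Dilution lowers every aqueous concentration by the same factor. Δn_aq = 1 − 0 = +1, so the system shifts toward the side with more dissolved moles — to the right.
The net shift is to the right. R is a reactant, so its amount decreases.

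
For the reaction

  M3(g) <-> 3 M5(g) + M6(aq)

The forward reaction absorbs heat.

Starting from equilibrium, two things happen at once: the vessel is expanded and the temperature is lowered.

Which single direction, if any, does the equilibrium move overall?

cannot be determined

Gas moles: reactants 1, products 3 (Δn_gas = +2). Expansion shifts the system toward the side with more moles of gas — to the right.
The forward reaction is endothermic. Lowering T favours the exothermic direction — shift to the left.
The individual effects push in opposite directions; without quantitative information the net direction cannot be determined.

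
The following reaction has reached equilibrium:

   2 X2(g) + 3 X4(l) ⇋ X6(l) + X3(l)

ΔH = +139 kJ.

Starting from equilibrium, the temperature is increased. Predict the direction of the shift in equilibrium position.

The forward reaction is endothermic. Raising T favours the endothermic direction — shift to the right.

right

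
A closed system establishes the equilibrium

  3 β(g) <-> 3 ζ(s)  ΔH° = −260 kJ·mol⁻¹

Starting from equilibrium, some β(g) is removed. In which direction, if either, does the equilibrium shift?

Removing β (g), a reactant, drives the reaction to the left.

left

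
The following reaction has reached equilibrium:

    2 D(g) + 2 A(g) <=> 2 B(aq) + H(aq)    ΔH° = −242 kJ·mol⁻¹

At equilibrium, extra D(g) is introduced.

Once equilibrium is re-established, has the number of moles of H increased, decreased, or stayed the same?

Adding D (g), a reactant, drives the reaction to the right.
The net shift is to the right. H is a product, so its amount increases.

increases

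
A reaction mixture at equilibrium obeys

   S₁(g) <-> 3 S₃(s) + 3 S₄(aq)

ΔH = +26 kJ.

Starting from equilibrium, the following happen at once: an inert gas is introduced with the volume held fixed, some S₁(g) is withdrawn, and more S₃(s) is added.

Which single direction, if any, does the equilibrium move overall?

left

At constant volume, adding an inert gas leaves every reacting species' partial pressure unchanged, so Q is unchanged — no shift from this change.
Removing S₁ (g), a reactant, drives the reaction to the left.
S₃ is a pure solid; its activity is 1 regardless of amount, so Q is unaffected — no shift from this change.
Only the nonzero effect(s) matter; the net shift is to the left.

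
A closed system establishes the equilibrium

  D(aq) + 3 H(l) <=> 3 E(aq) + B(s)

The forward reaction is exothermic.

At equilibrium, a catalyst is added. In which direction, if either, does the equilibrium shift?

A catalyst speeds both forward and reverse rates equally; it changes neither Q nor K — no shift from this change.

no shift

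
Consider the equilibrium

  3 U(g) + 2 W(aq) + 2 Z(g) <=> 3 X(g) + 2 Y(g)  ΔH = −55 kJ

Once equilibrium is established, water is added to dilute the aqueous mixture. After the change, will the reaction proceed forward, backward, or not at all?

left

Dilution lowers every aqueous concentration by the same factor. Δn_aq = 0 − 2 = -2, so the system shifts toward the side with more dissolved moles — to the left.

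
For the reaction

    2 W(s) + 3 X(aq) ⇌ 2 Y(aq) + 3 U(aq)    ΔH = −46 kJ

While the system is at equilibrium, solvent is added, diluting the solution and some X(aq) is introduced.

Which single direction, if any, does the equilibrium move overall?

right

Dilution lowers every aqueous concentration by the same factor. Δn_aq = 5 − 3 = +2, so the system shifts toward the side with more dissolved moles — to the right.
Adding X (aq), a reactant, drives the reaction to the right.
All effects act in the same direction — net shift to the right.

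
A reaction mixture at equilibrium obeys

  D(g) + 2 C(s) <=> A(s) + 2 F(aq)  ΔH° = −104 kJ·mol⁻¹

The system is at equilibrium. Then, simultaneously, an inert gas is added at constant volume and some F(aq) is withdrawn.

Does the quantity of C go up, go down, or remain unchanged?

At constant volume, adding an inert gas leaves every reacting species' partial pressure unchanged, so Q is unchanged — no shift from this change.
Removing F (aq), a product, drives the reaction to the right.
The net shift is to the right. C is a reactant, so its amount decreases.

decreases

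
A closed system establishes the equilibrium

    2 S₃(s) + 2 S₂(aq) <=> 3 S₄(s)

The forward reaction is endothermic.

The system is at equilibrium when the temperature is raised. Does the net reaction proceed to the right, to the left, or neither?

The forward reaction is endothermic. Raising T favours the endothermic direction — shift to the right.

right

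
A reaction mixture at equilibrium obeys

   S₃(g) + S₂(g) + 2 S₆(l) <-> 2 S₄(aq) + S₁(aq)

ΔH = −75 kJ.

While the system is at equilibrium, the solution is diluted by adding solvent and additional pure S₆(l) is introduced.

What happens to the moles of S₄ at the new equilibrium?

increases

Dilution lowers every aqueous concentration by the same factor. Δn_aq = 3 − 0 = +3, so the system shifts toward the side with more dissolved moles — to the right.
S₆ is a pure liquid; its activity is 1 regardless of amount, so Q is unaffected — no shift from this change.
The net shift is to the right. S₄ is a product, so its amount increases.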